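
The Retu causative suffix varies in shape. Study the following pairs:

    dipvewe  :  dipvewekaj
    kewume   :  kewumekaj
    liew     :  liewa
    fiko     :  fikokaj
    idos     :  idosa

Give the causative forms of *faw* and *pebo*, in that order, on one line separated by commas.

fawa, pebokaj

The alternation tracks the final sound of the stem — -a when the stem ends in a consonant (*liew*, *idos*); -kaj when the stem ends in a vowel (*dipvewe*, *kewume*, *fiko*).
Since the final sound of *faw* is /w/ (a consonant), it takes -a, giving *fawa*.
*pebo*: final sound = /o/, a vowel → -kaj → *pebokaj*.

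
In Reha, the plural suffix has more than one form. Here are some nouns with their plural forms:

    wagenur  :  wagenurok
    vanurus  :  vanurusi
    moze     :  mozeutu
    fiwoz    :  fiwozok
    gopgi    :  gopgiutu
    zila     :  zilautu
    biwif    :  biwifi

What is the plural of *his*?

The pattern is voicing of the final sound: -i when the stem ends in a voiceless consonant (*vanurus*, *biwif*); -ok when the stem ends in a voiced consonant (*wagenur*, *fiwoz*); -utu when the stem ends in a vowel (*moze*, *gopgi*, *zila*).
The final sound of *his* is /s/, which is a voiceless consonant, so the suffix is -i, giving *hisi*.

hisi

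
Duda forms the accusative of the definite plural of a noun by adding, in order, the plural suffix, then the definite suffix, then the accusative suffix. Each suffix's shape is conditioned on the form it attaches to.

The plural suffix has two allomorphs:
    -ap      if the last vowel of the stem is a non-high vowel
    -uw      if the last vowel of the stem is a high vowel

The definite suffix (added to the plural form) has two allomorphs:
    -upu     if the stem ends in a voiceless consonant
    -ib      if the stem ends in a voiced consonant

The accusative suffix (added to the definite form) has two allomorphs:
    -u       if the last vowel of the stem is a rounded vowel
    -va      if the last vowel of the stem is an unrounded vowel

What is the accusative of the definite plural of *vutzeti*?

vutzetiuwibva

The last vowel of *vutzeti* is /i/, which is a high vowel, so the plural suffix is -uw, giving *vutzetiuw*.
Since the final consonant of the plural form *vutzetiuw* is /w/ (voiced), it takes -ib, giving *vutzetiuwib*.
The definite form *vutzetiuwib*: last vowel = /i/, an unrounded vowel → -va → *vutzetiuwibva*.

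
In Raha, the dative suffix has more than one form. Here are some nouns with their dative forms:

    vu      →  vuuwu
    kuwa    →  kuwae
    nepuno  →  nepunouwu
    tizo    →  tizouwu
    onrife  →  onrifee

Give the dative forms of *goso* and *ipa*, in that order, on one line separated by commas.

The pattern is rounding harmony: -uwu when the last vowel of the stem is a rounded vowel (*vu*, *nepuno*, *tizo*); -e when the last vowel of the stem is an unrounded vowel (*kuwa*, *onrife*).
*goso* — last vowel /o/ (a rounded vowel) → -uwu → *gosouwu*.
*ipa*: last vowel = /a/, an unrounded vowel → -e → *ipae*.

gosouwu, ipae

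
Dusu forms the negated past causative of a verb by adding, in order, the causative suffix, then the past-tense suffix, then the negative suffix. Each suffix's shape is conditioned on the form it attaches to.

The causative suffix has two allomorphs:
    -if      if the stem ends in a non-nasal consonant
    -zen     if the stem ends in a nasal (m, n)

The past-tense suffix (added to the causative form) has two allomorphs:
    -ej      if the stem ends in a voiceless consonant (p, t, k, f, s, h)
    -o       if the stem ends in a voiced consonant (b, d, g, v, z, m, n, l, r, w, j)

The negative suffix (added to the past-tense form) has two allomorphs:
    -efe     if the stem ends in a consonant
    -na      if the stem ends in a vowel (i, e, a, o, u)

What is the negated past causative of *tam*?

tamzenona

The final consonant of *tam* is /m/, which is a nasal, so the causative suffix is -zen, giving *tamzen*.
Since the final consonant of the causative form *tamzen* is /n/ (voiced), it takes -o, giving *tamzeno*.
Since the final sound of the past-tense form *tamzeno* is /o/ (a vowel), it takes -na, giving *tamzenona*.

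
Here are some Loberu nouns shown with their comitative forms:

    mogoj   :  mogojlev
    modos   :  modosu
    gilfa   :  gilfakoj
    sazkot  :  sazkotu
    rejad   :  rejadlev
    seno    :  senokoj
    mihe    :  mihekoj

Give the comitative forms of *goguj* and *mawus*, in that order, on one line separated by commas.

Looking at the final sound of each stem: -u when the stem ends in a voiceless consonant (*modos*, *sazkot*); -lev when the stem ends in a voiced consonant (*mogoj*, *rejad*); -koj when the stem ends in a vowel (*gilfa*, *seno*, *mihe*).
The final sound of *goguj* is /j/, which is a voiced consonant, so the suffix is -lev, giving *gogujlev*.
The final sound of *mawus* is /s/, which is a voiceless consonant, so the suffix is -u, giving *mawusu*.

gogujlev, mawusu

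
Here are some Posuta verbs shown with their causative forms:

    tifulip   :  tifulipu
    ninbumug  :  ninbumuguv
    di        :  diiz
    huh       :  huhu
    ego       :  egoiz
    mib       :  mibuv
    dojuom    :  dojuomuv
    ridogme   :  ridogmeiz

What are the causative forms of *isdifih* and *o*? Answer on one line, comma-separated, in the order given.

Looking at the final sound of each stem: -u when the stem ends in a voiceless consonant (*tifulip*, *huh*); -uv when the stem ends in a voiced consonant (*ninbumug*, *mib*, *dojuom*); -iz when the stem ends in a vowel (*di*, *ego*, *ridogme*).
*isdifih* — final sound /h/ (a voiceless consonant) → -u → *isdifihu*.
Since the final sound of *o* is /o/ (a vowel), it takes -iz, giving *oiz*.

isdifihu, oiz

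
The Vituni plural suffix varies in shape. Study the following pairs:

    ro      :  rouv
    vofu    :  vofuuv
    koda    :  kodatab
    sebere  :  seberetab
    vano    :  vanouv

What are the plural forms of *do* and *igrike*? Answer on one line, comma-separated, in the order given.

The suffix is conditioned by the last vowel: -uv when the last vowel of the stem is a rounded vowel (*ro*, *vofu*, *vano*); -tab when the last vowel of the stem is an unrounded vowel (*koda*, *sebere*).
*do* — last vowel /o/ (a rounded vowel) → -uv → *douv*.
*igrike* — last vowel /e/ (an unrounded vowel) → -tab → *igriketab*.

douv, igriketab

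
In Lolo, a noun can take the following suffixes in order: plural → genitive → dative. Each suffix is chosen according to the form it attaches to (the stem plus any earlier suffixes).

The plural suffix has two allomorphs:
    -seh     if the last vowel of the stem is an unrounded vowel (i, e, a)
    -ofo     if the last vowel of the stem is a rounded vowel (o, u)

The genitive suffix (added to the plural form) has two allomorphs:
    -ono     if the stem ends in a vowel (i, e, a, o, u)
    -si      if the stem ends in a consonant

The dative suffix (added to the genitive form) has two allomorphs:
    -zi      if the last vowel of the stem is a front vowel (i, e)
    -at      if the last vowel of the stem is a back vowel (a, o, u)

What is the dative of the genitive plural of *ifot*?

ifotofoonoat

Since the last vowel of *ifot* is /o/ (a rounded vowel), it takes -ofo, giving *ifotofo*.
The final sound of the plural form *ifotofo* is /o/, which is a vowel, so the genitive suffix is -ono, giving *ifotofoono*.
The last vowel of the genitive form *ifotofoono* is /o/, which is a back vowel, so the dative suffix is -at, giving *ifotofoonoat*.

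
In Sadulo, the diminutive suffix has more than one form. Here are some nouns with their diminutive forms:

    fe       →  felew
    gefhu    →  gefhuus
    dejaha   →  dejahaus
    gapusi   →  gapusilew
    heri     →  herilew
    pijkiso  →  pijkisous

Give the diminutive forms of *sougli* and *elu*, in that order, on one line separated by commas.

souglilew, eluus

The pattern is front/back vowel harmony: -lew when the last vowel of the stem is a front vowel (*fe*, *gapusi*, *heri*); -us when the last vowel of the stem is a back vowel (*gefhu*, *dejaha*, *pijkiso*).
The last vowel of *sougli* is /i/, which is a front vowel, so the suffix is -lew, giving *souglilew*.
Since the last vowel of *elu* is /u/ (a back vowel), it takes -us, giving *eluus*.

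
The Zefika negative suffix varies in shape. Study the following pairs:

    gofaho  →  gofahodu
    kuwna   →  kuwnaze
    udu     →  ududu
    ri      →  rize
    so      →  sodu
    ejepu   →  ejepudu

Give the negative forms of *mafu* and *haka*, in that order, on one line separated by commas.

mafudu, hakaze

Looking at the last vowel of each stem: -du when the last vowel of the stem is a rounded vowel (*gofaho*, *udu*, *so*, *ejepu*); -ze when the last vowel of the stem is an unrounded vowel (*kuwna*, *ri*).
*mafu*: last vowel = /u/, a rounded vowel → -du → *mafudu*.
*haka*: last vowel = /a/, an unrounded vowel → -ze → *hakaze*.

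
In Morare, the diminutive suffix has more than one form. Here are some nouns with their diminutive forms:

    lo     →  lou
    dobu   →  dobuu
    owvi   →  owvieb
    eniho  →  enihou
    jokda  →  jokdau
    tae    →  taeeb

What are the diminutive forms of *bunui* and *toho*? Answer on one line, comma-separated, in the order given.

bunuieb, tohou

The pattern is front/back vowel harmony: -eb when the last vowel of the stem is a front vowel (*owvi*, *tae*); -u when the last vowel of the stem is a back vowel (*lo*, *dobu*, *eniho*, *jokda*).
The last vowel of *bunui* is /i/, which is a front vowel, so the suffix is -eb, giving *bunuieb*.
*toho* — last vowel /o/ (a back vowel) → -u → *tohou*.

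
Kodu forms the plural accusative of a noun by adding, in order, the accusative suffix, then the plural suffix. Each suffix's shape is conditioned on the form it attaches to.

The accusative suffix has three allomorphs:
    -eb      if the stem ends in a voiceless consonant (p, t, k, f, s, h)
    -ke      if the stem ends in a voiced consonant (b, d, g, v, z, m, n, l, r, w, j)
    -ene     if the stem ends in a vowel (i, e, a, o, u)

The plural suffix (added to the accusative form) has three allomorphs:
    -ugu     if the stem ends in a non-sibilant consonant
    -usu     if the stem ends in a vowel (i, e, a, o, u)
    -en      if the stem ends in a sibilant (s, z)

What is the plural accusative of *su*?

*su*: final sound = /u/, a vowel → -ene → *suene*.
Since the final sound of the accusative form *suene* is /e/ (a vowel), it takes -usu, giving *sueneusu*.

sueneusu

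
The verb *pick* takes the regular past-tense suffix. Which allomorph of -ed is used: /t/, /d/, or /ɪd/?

/t/

The stem *pick* ends in a voiceless consonant other than /t/.
The -ed suffix is realized as /ɪd/ after /t, d/; as /t/ after other voiceless consonants; and as /d/ after other voiced sounds.
So -ed on *pick* is pronounced /t/.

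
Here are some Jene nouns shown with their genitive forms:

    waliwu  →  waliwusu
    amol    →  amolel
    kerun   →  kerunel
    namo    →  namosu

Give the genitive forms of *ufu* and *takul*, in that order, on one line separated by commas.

Looking at the final sound of each stem: -el when the stem ends in a consonant (*amol*, *kerun*); -su when the stem ends in a vowel (*waliwu*, *namo*).
Since the final sound of *ufu* is /u/ (a vowel), it takes -su, giving *ufusu*.
*takul* — final sound /l/ (a consonant) → -el → *takulel*.

ufusu, takulel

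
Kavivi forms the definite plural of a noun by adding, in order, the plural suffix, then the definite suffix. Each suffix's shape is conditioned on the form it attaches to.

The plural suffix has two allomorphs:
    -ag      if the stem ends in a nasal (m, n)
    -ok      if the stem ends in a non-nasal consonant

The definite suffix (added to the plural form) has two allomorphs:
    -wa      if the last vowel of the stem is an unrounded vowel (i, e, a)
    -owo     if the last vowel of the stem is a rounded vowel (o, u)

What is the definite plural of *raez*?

*raez* — final consonant /z/ (non-nasal) → -ok → *raezok*.
The plural form *raezok* — last vowel /o/ (a rounded vowel) → -owo → *raezokowo*.

raezokowo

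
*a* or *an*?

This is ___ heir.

an

The indefinite article is chosen by the initial *sound* of the following word, not its spelling.
*heir* begins with the sound /ɛ/ (silent h) — a vowel sound.
So the article is *an*: This is an heir.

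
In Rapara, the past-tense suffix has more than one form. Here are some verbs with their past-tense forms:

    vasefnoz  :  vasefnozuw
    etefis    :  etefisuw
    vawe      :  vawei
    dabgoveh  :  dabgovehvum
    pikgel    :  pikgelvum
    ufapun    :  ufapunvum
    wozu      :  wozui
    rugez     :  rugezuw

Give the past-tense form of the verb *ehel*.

ehelvum

The alternation tracks the final sound of the stem — -uw when the stem ends in a sibilant (*vasefnoz*, *etefis*, *rugez*); -vum when the stem ends in a non-sibilant consonant (*dabgoveh*, *pikgel*, *ufapun*); -i when the stem ends in a vowel (*vawe*, *wozu*).
*ehel* — final sound /l/ (a non-sibilant consonant) → -vum → *ehelvum*.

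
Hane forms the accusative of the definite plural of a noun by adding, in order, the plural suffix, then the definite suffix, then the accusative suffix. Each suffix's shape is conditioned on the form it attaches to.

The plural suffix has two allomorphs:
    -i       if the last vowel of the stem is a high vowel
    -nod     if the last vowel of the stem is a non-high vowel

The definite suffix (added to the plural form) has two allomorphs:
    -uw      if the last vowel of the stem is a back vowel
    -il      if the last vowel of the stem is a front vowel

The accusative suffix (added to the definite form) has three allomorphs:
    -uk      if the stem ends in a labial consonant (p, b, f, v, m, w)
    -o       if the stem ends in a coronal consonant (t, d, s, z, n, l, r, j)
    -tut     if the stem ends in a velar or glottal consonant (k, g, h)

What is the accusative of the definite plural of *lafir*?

lafiriilo

*lafir*: last vowel = /i/, a high vowel → -i → *lafiri*.
Since the last vowel of the plural form *lafiri* is /i/ (a front vowel), it takes -il, giving *lafiriil*.
Since the final consonant of the definite form *lafiriil* is /l/ (coronal), it takes -o, giving *lafiriilo*.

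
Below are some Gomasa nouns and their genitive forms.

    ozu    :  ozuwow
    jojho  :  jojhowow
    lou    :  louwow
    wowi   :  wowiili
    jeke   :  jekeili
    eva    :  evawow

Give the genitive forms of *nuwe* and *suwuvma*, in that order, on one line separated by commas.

The alternation tracks the last vowel of the stem — -ili when the last vowel of the stem is a front vowel (*wowi*, *jeke*); -wow when the last vowel of the stem is a back vowel (*ozu*, *jojho*, *lou*, *eva*).
*nuwe* — last vowel /e/ (a front vowel) → -ili → *nuweili*.
*suwuvma* — last vowel /a/ (a back vowel) → -wow → *suwuvmawow*.

nuweili, suwuvmawow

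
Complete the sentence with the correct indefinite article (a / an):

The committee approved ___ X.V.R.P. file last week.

The indefinite article is chosen by the initial *sound* of the following word, not its spelling.
The initialism *X.V.R.P.* is read letter by letter; the first letter, X, is pronounced /ɛks/, which begins with a vowel sound.
So the article is *an*: The committee approved an X.V.R.P. file last week.

an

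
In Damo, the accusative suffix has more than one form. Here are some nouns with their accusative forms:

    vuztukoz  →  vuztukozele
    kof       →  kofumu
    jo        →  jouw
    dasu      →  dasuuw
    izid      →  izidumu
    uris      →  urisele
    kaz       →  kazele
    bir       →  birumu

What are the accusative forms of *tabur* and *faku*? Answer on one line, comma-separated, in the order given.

Looking at the final sound of each stem: -ele when the stem ends in a sibilant (*vuztukoz*, *uris*, *kaz*); -umu when the stem ends in a non-sibilant consonant (*kof*, *izid*, *bir*); -uw when the stem ends in a vowel (*jo*, *dasu*).
*tabur*: final sound = /r/, a non-sibilant consonant → -umu → *taburumu*.
*faku* — final sound /u/ (a vowel) → -uw → *fakuuw*.

taburumu, fakuuw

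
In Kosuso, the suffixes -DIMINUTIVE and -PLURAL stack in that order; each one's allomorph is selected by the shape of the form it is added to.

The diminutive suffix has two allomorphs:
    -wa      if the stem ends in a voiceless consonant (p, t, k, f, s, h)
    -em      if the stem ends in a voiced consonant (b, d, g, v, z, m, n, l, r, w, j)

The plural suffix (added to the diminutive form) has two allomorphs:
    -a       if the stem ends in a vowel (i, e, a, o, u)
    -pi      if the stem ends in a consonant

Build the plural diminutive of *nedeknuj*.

*nedeknuj* — final consonant /j/ (voiced) → -em → *nedeknujem*.
The diminutive form *nedeknujem*: final sound = /m/, a consonant → -pi → *nedeknujempi*.

nedeknujempi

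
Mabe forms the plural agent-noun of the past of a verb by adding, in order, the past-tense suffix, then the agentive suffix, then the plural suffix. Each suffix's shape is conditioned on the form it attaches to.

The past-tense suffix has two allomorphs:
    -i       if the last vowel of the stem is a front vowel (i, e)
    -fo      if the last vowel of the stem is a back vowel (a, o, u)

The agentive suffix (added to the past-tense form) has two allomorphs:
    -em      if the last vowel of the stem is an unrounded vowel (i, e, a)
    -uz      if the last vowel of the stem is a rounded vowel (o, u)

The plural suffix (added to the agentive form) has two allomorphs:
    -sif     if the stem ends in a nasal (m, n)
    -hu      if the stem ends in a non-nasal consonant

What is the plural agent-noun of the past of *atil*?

The last vowel of *atil* is /i/, which is a front vowel, so the past-tense suffix is -i, giving *atili*.
The past-tense form *atili*: last vowel = /i/, an unrounded vowel → -em → *atiliem*.
Since the final consonant of the agentive form *atiliem* is /m/ (a nasal), it takes -sif, giving *atiliemsif*.

atiliemsif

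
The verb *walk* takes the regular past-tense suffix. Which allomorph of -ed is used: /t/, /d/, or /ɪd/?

/t/

The stem *walk* ends in a voiceless consonant other than /t/.
The -ed suffix is realized as /ɪd/ after /t, d/; as /t/ after other voiceless consonants; and as /d/ after other voiced sounds.
So -ed on *walk* is pronounced /t/.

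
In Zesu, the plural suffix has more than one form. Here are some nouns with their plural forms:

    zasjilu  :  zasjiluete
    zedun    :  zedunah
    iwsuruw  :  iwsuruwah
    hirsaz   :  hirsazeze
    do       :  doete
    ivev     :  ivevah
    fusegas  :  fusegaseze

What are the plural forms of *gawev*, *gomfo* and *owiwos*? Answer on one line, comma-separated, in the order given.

The pattern is sibilance of the final sound: -eze when the stem ends in a sibilant (*hirsaz*, *fusegas*); -ah when the stem ends in a non-sibilant consonant (*zedun*, *iwsuruw*, *ivev*); -ete when the stem ends in a vowel (*zasjilu*, *do*).
The final sound of *gawev* is /v/, which is a non-sibilant consonant, so the suffix is -ah, giving *gawevah*.
The final sound of *gomfo* is /o/, which is a vowel, so the suffix is -ete, giving *gomfoete*.
Since the final sound of *owiwos* is /s/ (a sibilant), it takes -eze, giving *owiwoseze*.

gawevah, gomfoete, owiwoseze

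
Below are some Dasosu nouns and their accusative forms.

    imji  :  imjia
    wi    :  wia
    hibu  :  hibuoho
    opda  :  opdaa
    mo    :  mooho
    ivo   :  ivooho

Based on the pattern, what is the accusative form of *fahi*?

fahia

The suffix is conditioned by the last vowel: -oho when the last vowel of the stem is a rounded vowel (*hibu*, *mo*, *ivo*); -a when the last vowel of the stem is an unrounded vowel (*imji*, *wi*, *opda*).
*fahi* — last vowel /i/ (an unrounded vowel) → -a → *fahia*.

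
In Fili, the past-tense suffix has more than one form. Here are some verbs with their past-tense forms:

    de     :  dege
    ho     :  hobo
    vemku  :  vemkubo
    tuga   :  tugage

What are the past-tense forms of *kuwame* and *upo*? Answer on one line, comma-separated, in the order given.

kuwamege, upobo

The pattern is rounding harmony: -bo when the last vowel of the stem is a rounded vowel (*ho*, *vemku*); -ge when the last vowel of the stem is an unrounded vowel (*de*, *tuga*).
*kuwame* — last vowel /e/ (an unrounded vowel) → -ge → *kuwamege*.
*upo*: last vowel = /o/, a rounded vowel → -bo → *upobo*.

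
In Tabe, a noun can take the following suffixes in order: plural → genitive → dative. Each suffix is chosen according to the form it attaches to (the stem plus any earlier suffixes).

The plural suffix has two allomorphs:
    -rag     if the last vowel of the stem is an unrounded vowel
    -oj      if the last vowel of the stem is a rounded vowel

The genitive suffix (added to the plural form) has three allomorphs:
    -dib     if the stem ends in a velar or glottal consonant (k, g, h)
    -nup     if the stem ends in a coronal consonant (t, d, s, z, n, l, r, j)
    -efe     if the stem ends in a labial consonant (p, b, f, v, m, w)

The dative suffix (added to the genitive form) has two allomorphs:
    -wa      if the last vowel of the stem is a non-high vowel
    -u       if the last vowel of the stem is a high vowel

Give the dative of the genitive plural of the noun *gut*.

gutojnupu

Since the last vowel of *gut* is /u/ (a rounded vowel), it takes -oj, giving *gutoj*.
The plural form *gutoj*: final consonant = /j/, coronal → -nup → *gutojnup*.
The genitive form *gutojnup* — last vowel /u/ (a high vowel) → -u → *gutojnupu*.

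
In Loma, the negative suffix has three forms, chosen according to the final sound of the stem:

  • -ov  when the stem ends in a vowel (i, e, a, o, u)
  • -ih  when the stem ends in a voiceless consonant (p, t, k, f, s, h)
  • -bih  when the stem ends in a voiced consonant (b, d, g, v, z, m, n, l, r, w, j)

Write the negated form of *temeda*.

temedaov

*temeda*: final sound = /a/, a vowel → -ov → *temedaov*.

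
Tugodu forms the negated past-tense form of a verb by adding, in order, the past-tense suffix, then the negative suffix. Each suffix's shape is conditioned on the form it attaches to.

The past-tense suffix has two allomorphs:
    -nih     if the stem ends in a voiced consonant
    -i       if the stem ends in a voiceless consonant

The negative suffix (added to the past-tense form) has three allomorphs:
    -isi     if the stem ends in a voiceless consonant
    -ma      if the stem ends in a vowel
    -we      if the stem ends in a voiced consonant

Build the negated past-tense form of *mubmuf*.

mubmufima

Since the final consonant of *mubmuf* is /f/ (voiceless), it takes -i, giving *mubmufi*.
Since the final sound of the past-tense form *mubmufi* is /i/ (a vowel), it takes -ma, giving *mubmufima*.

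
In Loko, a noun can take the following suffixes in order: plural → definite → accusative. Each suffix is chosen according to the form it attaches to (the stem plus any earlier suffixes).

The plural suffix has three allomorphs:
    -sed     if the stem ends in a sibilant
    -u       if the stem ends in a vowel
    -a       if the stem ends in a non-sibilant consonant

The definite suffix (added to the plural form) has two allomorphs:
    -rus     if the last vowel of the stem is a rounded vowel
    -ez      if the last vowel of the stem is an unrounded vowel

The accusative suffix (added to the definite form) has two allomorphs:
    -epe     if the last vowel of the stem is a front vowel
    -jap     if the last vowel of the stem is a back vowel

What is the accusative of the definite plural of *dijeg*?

dijegaezepe

*dijeg* — final sound /g/ (a non-sibilant consonant) → -a → *dijega*.
The plural form *dijega* — last vowel /a/ (an unrounded vowel) → -ez → *dijegaez*.
Since the last vowel of the definite form *dijegaez* is /e/ (a front vowel), it takes -epe, giving *dijegaezepe*.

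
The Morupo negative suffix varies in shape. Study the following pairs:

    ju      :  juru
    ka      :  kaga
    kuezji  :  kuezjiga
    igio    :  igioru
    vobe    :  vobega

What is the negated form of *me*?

mega

Looking at the last vowel of each stem: -ru when the last vowel of the stem is a rounded vowel (*ju*, *igio*); -ga when the last vowel of the stem is an unrounded vowel (*ka*, *kuezji*, *vobe*).
Since the last vowel of *me* is /e/ (an unrounded vowel), it takes -ga, giving *mega*.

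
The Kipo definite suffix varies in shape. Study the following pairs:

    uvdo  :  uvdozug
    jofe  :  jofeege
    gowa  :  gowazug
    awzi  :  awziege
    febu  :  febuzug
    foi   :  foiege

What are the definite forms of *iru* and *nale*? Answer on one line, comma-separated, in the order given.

The suffix is conditioned by the last vowel: -ege when the last vowel of the stem is a front vowel (*jofe*, *awzi*, *foi*); -zug when the last vowel of the stem is a back vowel (*uvdo*, *gowa*, *febu*).
The last vowel of *iru* is /u/, which is a back vowel, so the suffix is -zug, giving *iruzug*.
*nale* — last vowel /e/ (a front vowel) → -ege → *naleege*.

iruzug, naleege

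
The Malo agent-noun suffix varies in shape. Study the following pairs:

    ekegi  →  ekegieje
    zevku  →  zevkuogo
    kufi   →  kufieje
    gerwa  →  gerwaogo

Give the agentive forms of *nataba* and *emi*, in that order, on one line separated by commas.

natabaogo, emieje

The pattern is front/back vowel harmony: -eje when the last vowel of the stem is a front vowel (*ekegi*, *kufi*); -ogo when the last vowel of the stem is a back vowel (*zevku*, *gerwa*).
*nataba* — last vowel /a/ (a back vowel) → -ogo → *natabaogo*.
The last vowel of *emi* is /i/, which is a front vowel, so the suffix is -eje, giving *emieje*.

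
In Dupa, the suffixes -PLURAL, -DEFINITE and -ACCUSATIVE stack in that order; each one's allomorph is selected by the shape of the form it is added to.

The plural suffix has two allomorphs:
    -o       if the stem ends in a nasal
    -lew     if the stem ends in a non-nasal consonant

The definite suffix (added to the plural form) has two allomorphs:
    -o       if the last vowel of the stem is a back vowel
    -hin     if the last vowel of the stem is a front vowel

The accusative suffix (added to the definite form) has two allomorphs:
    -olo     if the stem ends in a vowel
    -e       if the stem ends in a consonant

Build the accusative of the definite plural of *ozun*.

*ozun*: final consonant = /n/, a nasal → -o → *ozuno*.
The plural form *ozuno* — last vowel /o/ (a back vowel) → -o → *ozunoo*.
The final sound of the definite form *ozunoo* is /o/, which is a vowel, so the accusative suffix is -olo, giving *ozunooolo*.

ozunooolo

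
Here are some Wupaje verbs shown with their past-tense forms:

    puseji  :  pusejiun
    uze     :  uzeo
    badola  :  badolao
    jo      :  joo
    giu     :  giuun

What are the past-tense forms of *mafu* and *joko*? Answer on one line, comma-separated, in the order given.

The suffix is conditioned by the last vowel: -un when the last vowel of the stem is a high vowel (*puseji*, *giu*); -o when the last vowel of the stem is a non-high vowel (*uze*, *badola*, *jo*).
*mafu* — last vowel /u/ (a high vowel) → -un → *mafuun*.
*joko* — last vowel /o/ (a non-high vowel) → -o → *jokoo*.

mafuun, jokoo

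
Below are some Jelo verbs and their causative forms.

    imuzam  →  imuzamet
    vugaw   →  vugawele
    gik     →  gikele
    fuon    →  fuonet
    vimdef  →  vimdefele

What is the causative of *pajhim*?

The alternation tracks the final consonant of the stem — -et when the stem ends in a nasal (*imuzam*, *fuon*); -ele when the stem ends in a non-nasal consonant (*vugaw*, *gik*, *vimdef*).
*pajhim* — final consonant /m/ (a nasal) → -et → *pajhimet*.

pajhimet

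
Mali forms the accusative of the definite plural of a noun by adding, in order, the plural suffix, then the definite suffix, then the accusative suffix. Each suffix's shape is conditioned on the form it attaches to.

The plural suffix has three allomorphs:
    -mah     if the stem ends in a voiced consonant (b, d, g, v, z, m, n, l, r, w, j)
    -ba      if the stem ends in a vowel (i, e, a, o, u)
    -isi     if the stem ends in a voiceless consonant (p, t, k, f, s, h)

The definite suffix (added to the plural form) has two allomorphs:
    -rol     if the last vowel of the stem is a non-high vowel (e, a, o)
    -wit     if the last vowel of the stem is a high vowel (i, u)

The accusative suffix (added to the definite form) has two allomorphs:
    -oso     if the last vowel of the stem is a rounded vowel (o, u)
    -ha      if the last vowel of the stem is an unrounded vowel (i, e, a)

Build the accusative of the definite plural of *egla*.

The final sound of *egla* is /a/, which is a vowel, so the plural suffix is -ba, giving *eglaba*.
Since the last vowel of the plural form *eglaba* is /a/ (a non-high vowel), it takes -rol, giving *eglabarol*.
The definite form *eglabarol* — last vowel /o/ (a rounded vowel) → -oso → *eglabaroloso*.

eglabaroloso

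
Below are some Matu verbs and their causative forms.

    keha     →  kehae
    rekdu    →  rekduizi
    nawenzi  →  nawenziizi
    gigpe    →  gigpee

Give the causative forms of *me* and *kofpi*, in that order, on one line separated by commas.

The alternation tracks the last vowel of the stem — -izi when the last vowel of the stem is a high vowel (*rekdu*, *nawenzi*); -e when the last vowel of the stem is a non-high vowel (*keha*, *gigpe*).
*me* — last vowel /e/ (a non-high vowel) → -e → *mee*.
*kofpi* — last vowel /i/ (a high vowel) → -izi → *kofpiizi*.

mee, kofpiizi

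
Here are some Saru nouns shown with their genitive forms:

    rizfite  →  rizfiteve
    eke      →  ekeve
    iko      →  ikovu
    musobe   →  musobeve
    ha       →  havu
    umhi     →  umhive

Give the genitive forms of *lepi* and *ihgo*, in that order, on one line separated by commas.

The suffix is conditioned by the last vowel: -ve when the last vowel of the stem is a front vowel (*rizfite*, *eke*, *musobe*, *umhi*); -vu when the last vowel of the stem is a back vowel (*iko*, *ha*).
The last vowel of *lepi* is /i/, which is a front vowel, so the suffix is -ve, giving *lepive*.
The last vowel of *ihgo* is /o/, which is a back vowel, so the suffix is -vu, giving *ihgovu*.

lepive, ihgovu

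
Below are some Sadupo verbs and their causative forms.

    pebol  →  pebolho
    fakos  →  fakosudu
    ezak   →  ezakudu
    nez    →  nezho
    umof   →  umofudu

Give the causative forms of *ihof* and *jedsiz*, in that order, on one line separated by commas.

ihofudu, jedsizho

The suffix is conditioned by the final consonant: -udu when the stem ends in a voiceless consonant (*fakos*, *ezak*, *umof*); -ho when the stem ends in a voiced consonant (*pebol*, *nez*).
Since the final consonant of *ihof* is /f/ (voiceless), it takes -udu, giving *ihofudu*.
Since the final consonant of *jedsiz* is /z/ (voiced), it takes -ho, giving *jedsizho*.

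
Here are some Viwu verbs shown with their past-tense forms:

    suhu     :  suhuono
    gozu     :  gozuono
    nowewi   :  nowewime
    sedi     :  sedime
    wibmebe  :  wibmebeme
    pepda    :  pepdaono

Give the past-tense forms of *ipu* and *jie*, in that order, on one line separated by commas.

ipuono, jieme

The alternation tracks the last vowel of the stem — -me when the last vowel of the stem is a front vowel (*nowewi*, *sedi*, *wibmebe*); -ono when the last vowel of the stem is a back vowel (*suhu*, *gozu*, *pepda*).
*ipu* — last vowel /u/ (a back vowel) → -ono → *ipuono*.
*jie*: last vowel = /e/, a front vowel → -me → *jieme*.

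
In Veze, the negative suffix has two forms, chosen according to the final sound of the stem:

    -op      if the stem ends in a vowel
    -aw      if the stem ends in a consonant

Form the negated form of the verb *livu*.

*livu*: final sound = /u/, a vowel → -op → *livuop*.

livuop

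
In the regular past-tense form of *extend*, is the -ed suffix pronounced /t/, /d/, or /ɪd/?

/ɪd/

The stem *extend* ends in /t/ or /d/.
The -ed suffix is realized as /ɪd/ after /t, d/; as /t/ after other voiceless consonants; and as /d/ after other voiced sounds.
So -ed on *extend* is pronounced /ɪd/.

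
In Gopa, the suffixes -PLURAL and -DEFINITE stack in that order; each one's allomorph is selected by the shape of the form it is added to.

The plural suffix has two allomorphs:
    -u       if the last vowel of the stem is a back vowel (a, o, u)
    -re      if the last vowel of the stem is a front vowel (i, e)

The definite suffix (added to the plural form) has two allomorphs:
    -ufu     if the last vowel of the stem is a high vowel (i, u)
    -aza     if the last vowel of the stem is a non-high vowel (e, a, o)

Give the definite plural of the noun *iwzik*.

*iwzik* — last vowel /i/ (a front vowel) → -re → *iwzikre*.
The last vowel of the plural form *iwzikre* is /e/, which is a non-high vowel, so the definite suffix is -aza, giving *iwzikreaza*.

iwzikreaza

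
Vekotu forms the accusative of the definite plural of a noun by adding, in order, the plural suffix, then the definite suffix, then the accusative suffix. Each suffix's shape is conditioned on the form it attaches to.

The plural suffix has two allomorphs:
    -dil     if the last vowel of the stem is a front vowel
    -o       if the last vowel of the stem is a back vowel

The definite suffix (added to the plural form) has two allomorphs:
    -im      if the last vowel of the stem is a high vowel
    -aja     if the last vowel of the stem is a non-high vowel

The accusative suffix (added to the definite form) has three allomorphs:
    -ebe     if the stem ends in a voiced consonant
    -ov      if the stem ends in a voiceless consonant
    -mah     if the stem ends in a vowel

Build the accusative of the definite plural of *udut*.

Since the last vowel of *udut* is /u/ (a back vowel), it takes -o, giving *uduto*.
The last vowel of the plural form *uduto* is /o/, which is a non-high vowel, so the definite suffix is -aja, giving *udutoaja*.
Since the final sound of the definite form *udutoaja* is /a/ (a vowel), it takes -mah, giving *udutoajamah*.

udutoajamah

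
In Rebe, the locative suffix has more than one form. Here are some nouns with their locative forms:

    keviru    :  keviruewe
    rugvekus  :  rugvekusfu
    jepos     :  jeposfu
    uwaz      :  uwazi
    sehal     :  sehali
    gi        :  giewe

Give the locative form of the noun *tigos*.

tigosfu

Looking at the final sound of each stem: -fu when the stem ends in a voiceless consonant (*rugvekus*, *jepos*); -i when the stem ends in a voiced consonant (*uwaz*, *sehal*); -ewe when the stem ends in a vowel (*keviru*, *gi*).
*tigos*: final sound = /s/, a voiceless consonant → -fu → *tigosfu*.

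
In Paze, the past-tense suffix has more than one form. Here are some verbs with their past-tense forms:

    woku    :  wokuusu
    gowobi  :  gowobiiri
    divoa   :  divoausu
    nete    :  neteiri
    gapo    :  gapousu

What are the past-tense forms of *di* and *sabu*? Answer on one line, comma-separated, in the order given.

diiri, sabuusu

The suffix is conditioned by the last vowel: -iri when the last vowel of the stem is a front vowel (*gowobi*, *nete*); -usu when the last vowel of the stem is a back vowel (*woku*, *divoa*, *gapo*).
*di*: last vowel = /i/, a front vowel → -iri → *diiri*.
*sabu* — last vowel /u/ (a back vowel) → -usu → *sabuusu*.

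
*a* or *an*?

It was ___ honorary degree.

an

The indefinite article is chosen by the initial *sound* of the following word, not its spelling.
*honorary* begins with the sound /ɒ/ (silent h) — a vowel sound.
So the article is *an*: It was an honorary degree.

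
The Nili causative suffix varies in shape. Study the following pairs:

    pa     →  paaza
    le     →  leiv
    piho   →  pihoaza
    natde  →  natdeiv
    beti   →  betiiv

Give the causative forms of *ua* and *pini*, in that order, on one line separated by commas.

Looking at the last vowel of each stem: -iv when the last vowel of the stem is a front vowel (*le*, *natde*, *beti*); -aza when the last vowel of the stem is a back vowel (*pa*, *piho*).
The last vowel of *ua* is /a/, which is a back vowel, so the suffix is -aza, giving *uaaza*.
The last vowel of *pini* is /i/, which is a front vowel, so the suffix is -iv, giving *piniiv*.

uaaza, piniiv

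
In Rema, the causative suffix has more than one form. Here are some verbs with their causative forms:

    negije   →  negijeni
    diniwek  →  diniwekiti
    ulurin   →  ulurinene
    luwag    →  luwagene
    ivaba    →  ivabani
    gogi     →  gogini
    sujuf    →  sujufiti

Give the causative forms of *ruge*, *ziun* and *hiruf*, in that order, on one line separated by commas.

The suffix is conditioned by the final sound: -iti when the stem ends in a voiceless consonant (*diniwek*, *sujuf*); -ene when the stem ends in a voiced consonant (*ulurin*, *luwag*); -ni when the stem ends in a vowel (*negije*, *ivaba*, *gogi*).
Since the final sound of *ruge* is /e/ (a vowel), it takes -ni, giving *rugeni*.
The final sound of *ziun* is /n/, which is a voiced consonant, so the suffix is -ene, giving *ziunene*.
*hiruf*: final sound = /f/, a voiceless consonant → -iti → *hirufiti*.

rugeni, ziunene, hirufiti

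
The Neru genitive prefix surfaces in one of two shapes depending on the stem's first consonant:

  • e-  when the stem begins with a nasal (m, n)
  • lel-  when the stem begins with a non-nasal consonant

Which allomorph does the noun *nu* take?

e-

*nu* — first consonant /n/ (a nasal) → e-.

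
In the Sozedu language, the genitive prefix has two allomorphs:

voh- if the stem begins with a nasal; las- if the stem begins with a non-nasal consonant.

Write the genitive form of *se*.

lasse

*se*: first consonant = /s/, non-nasal → las- → *lasse*.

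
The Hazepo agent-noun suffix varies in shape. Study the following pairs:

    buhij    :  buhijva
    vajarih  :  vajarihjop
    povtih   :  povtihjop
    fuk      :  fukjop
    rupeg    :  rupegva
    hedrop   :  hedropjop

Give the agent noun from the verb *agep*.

agepjop

The pattern is voicing of the final consonant: -jop when the stem ends in a voiceless consonant (*vajarih*, *povtih*, *fuk*, *hedrop*); -va when the stem ends in a voiced consonant (*buhij*, *rupeg*).
*agep*: final consonant = /p/, voiceless → -jop → *agepjop*.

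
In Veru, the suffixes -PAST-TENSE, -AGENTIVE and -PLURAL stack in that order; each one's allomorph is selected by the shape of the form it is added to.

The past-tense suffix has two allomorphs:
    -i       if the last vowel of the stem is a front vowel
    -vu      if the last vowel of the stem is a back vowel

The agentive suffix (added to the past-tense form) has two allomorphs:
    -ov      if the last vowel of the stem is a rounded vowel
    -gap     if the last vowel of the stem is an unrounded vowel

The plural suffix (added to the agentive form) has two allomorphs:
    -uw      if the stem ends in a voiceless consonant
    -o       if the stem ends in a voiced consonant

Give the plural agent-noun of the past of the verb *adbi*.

adbiigapuw

Since the last vowel of *adbi* is /i/ (a front vowel), it takes -i, giving *adbii*.
The last vowel of the past-tense form *adbii* is /i/, which is an unrounded vowel, so the agentive suffix is -gap, giving *adbiigap*.
The agentive form *adbiigap* — final consonant /p/ (voiceless) → -uw → *adbiigapuw*.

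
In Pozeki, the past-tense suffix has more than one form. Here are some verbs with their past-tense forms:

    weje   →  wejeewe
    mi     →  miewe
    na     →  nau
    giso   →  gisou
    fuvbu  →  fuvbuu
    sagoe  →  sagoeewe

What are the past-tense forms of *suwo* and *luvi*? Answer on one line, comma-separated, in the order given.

suwou, luviewe

The alternation tracks the last vowel of the stem — -ewe when the last vowel of the stem is a front vowel (*weje*, *mi*, *sagoe*); -u when the last vowel of the stem is a back vowel (*na*, *giso*, *fuvbu*).
*suwo*: last vowel = /o/, a back vowel → -u → *suwou*.
Since the last vowel of *luvi* is /i/ (a front vowel), it takes -ewe, giving *luviewe*.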